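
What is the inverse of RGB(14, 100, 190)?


Invert: (255-R, 255-G, 255-B)
R: 255-14 = 241
G: 255-100 = 155
B: 255-190 = 65
= RGB(241, 155, 65)


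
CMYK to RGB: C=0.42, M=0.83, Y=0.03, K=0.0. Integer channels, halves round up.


R = 255 × (1-C) × (1-K) = 255 × 0.58 × 1.00 = 147.9 → 148
G = 255 × (1-M) × (1-K) = 255 × 0.17 × 1.00 = 43.35 → 43
B = 255 × (1-Y) × (1-K) = 255 × 0.97 × 1.00 = 247.35 → 247
= RGB(148, 43, 247)


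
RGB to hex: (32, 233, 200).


R = 32 → 20 (hex)
G = 233 → E9 (hex)
B = 200 → C8 (hex)
Hex = #20E9C8


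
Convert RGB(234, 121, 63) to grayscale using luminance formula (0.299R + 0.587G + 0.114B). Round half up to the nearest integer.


Gray = 0.299×R + 0.587×G + 0.114×B
Gray = 0.299×234 + 0.587×121 + 0.114×63
Gray = 69.966 + 71.027 + 7.182
Gray = 148.175 → round half up → 148
Gray = 148


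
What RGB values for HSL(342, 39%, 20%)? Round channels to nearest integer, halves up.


H=342°, S=0.39, L=0.20
C = (1-|2L-1|)×S = (1-|-0.60|)×0.39 = 0.156
H' = H/60 = 342/60 ≈ 5.7000; X = C×(1-|H' mod 2 - 1|) = 0.0468
m = L - C/2 = 0.20 - 0.078 = 0.122
Sector ⌊H'⌋ = 5 → (R',G',B') = (0.156, 0.0, 0.0468)
RGB = ((R'+m)×255, (G'+m)×255, (B'+m)×255) = (70.89, 31.11, 43.044)
Round half up → RGB(71, 31, 43)


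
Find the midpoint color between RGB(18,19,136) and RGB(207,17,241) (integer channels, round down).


Midpoint: each channel = ⌊(C₁+C₂)/2⌋
R: ⌊(18+207)/2⌋ = 112
G: ⌊(19+17)/2⌋ = 18
B: ⌊(136+241)/2⌋ = 188
= RGB(112, 18, 188)


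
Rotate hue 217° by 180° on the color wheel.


New hue = (H + rotation) mod 360
New hue = (217 + 180) mod 360
= 397 mod 360
= 37°


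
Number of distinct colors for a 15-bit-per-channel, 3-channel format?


Total bits = 15 bits/channel × 3 channels = 45 bits
Distinct colors = 2^45
= 35,184,372,088,832 colors


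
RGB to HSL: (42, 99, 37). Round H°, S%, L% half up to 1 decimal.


Normalize: R'=42/255≈0.1647, G'=99/255≈0.3882, B'=37/255≈0.1451
Max=99/255, Min=37/255, Δ=Max-Min=62/255
L = (Max+Min)/2 = (99+37)/510 = 136/510 = 0.26666… → L = 26.7%
L ≤ 0.5 → S = Δ/(Max+Min) = 62/(99+37) = 62/136 = 0.45588… → S = 45.6%
(the 1/255 factors cancel in S and H, so raw channel differences can be used)
Max is G' → H = 60 × ((B-R)/Δ + 2) = 60 × ((37-42)/62 + 2)
  -5/62 + 2 = -0.0806… + 2 = 1.9193…
  H = 60 × 1.9193… = 115.161…° → H = 115.2°
= HSL(115.2°, 45.6%, 26.7%)


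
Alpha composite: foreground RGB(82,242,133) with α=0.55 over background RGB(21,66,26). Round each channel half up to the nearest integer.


C = α×F + (1-α)×B, with 1-α = 0.45
R: 0.55×82 + 0.45×21 = 45.10 + 9.45 = 54.55 → 55
G: 0.55×242 + 0.45×66 = 133.10 + 29.70 = 162.80 → 163
B: 0.55×133 + 0.45×26 = 73.15 + 11.70 = 84.85 → 85
= RGB(55, 163, 85)


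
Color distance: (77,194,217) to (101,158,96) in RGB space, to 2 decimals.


d = √[(R₁-R₂)² + (G₁-G₂)² + (B₁-B₂)²]
d = √[(77-101)² + (194-158)² + (217-96)²]
d = √[576 + 1296 + 14641]
d = √16513
d ≈ 128.50


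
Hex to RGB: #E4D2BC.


E4 → 228 (R)
D2 → 210 (G)
BC → 188 (B)
= RGB(228, 210, 188)


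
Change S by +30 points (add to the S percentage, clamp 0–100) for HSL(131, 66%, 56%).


Original S = 66%
Adjustment = +30 percentage points
New S = 66 + (30) = 96
Clamp to [0, 100] → 96
= HSL(131°, 96%, 56%)


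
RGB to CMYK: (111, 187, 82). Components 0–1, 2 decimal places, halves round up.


R'=111/255≈0.4353, G'=187/255≈0.7333, B'=82/255≈0.3216
K = 1 - max(R',G',B') = 1 - 187/255 = 68/255 = 0.26666… → 0.27
(1-R'-K)/(1-K) simplifies to (max-R)/max with max = 187:
C = (187-111)/187 = 76/187 = 0.40641… → 0.41
M = (187-187)/187 = 0/187 = 0 → 0.00
Y = (187-82)/187 = 105/187 = 0.56149… → 0.56
= CMYK(0.41, 0.00, 0.56, 0.27)


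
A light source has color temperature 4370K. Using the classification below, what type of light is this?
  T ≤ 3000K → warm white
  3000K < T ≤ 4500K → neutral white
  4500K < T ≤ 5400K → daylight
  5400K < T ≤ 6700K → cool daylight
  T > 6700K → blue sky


Temperature: 4370K
3000K < 4370K ≤ 4500K → neutral white
Classification: neutral white


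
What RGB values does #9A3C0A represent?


9A → 154 (R)
3C → 60 (G)
0A → 10 (B)
= RGB(154, 60, 10)


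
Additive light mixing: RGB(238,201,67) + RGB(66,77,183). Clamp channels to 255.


Additive: each channel = min(255, C₁+C₂)
R: 238+66 = 304 → 255
G: 201+77 = 278 → 255
B: 67+183 = 250 → 250
= RGB(255, 255, 250)


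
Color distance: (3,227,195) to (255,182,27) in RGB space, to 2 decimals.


d = √[(R₁-R₂)² + (G₁-G₂)² + (B₁-B₂)²]
d = √[(3-255)² + (227-182)² + (195-27)²]
d = √[63504 + 2025 + 28224]
d = √93753
d ≈ 306.19


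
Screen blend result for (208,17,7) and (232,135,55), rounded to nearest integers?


Screen: C = 255 - (255-A)×(255-B)/255, rounded to nearest integer
R: 255 - (255-208)×(255-232)/255 = 255 - 1081/255 ≈ 255 - 4.239 = 250.761 → 251
G: 255 - (255-17)×(255-135)/255 = 255 - 28560/255 ≈ 255 - 112.000 = 143.000 → 143
B: 255 - (255-7)×(255-55)/255 = 255 - 49600/255 ≈ 255 - 194.510 = 60.490 → 60
= RGB(251, 143, 60)


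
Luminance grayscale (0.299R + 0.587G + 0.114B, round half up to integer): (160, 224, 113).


Gray = 0.299×R + 0.587×G + 0.114×B
Gray = 0.299×160 + 0.587×224 + 0.114×113
Gray = 47.840 + 131.488 + 12.882
Gray = 192.210 → round half up → 192
Gray = 192


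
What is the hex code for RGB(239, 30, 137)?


R = 239 → EF (hex)
G = 30 → 1E (hex)
B = 137 → 89 (hex)
Hex = #EF1E89


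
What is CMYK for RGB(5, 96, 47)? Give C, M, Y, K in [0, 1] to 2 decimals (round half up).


R'=5/255≈0.0196, G'=96/255≈0.3765, B'=47/255≈0.1843
K = 1 - max(R',G',B') = 1 - 96/255 = 159/255 = 0.62352… → 0.62
(1-R'-K)/(1-K) simplifies to (max-R)/max with max = 96:
C = (96-5)/96 = 91/96 = 0.94791… → 0.95
M = (96-96)/96 = 0/96 = 0 → 0.00
Y = (96-47)/96 = 49/96 = 0.51041… → 0.51
= CMYK(0.95, 0.00, 0.51, 0.62)


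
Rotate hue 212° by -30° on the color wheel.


New hue = (H + rotation) mod 360
New hue = (212 -30) mod 360
= 182 mod 360
= 182°


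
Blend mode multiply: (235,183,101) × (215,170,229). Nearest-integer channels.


Multiply: C = A×B/255, rounded to nearest integer
R: 235×215/255 = 50525/255 ≈ 198.137 → 198
G: 183×170/255 = 31110/255 ≈ 122.000 → 122
B: 101×229/255 = 23129/255 ≈ 90.702 → 91
= RGB(198, 122, 91)


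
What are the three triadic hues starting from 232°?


Triadic: equally spaced at 120° intervals
H1 = 232°
H2 = (232 + 120) mod 360 = 352°
H3 = (232 + 240) mod 360 = 112°
Triadic = 232°, 352°, 112°


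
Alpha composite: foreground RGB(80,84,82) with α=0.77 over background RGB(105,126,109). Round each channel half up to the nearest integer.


C = α×F + (1-α)×B, with 1-α = 0.23
R: 0.77×80 + 0.23×105 = 61.60 + 24.15 = 85.75 → 86
G: 0.77×84 + 0.23×126 = 64.68 + 28.98 = 93.66 → 94
B: 0.77×82 + 0.23×109 = 63.14 + 25.07 = 88.21 → 88
= RGB(86, 94, 88)


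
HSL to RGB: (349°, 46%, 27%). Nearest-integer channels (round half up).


H=349°, S=0.46, L=0.27
C = (1-|2L-1|)×S = (1-|-0.46|)×0.46 = 0.2484
H' = H/60 = 349/60 ≈ 5.8167; X = C×(1-|H' mod 2 - 1|) = 0.04554
m = L - C/2 = 0.27 - 0.1242 = 0.1458
Sector ⌊H'⌋ = 5 → (R',G',B') = (0.2484, 0.0, 0.04554)
RGB = ((R'+m)×255, (G'+m)×255, (B'+m)×255) = (100.521, 37.179, 48.7917)
Round half up → RGB(101, 37, 49)


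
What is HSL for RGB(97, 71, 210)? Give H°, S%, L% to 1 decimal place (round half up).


Normalize: R'=97/255≈0.3804, G'=71/255≈0.2784, B'=210/255≈0.8235
Max=210/255, Min=71/255, Δ=Max-Min=139/255
L = (Max+Min)/2 = (210+71)/510 = 281/510 = 0.55098… → L = 55.1%
L > 0.5 → S = Δ/(2-Max-Min) = 139/(510-210-71) = 139/229 = 0.60698… → S = 60.7%
(the 1/255 factors cancel in S and H, so raw channel differences can be used)
Max is B' → H = 60 × ((R-G)/Δ + 4) = 60 × ((97-71)/139 + 4)
  26/139 + 4 = 0.1870… + 4 = 4.1870…
  H = 60 × 4.1870… = 251.223…° → H = 251.2°
= HSL(251.2°, 60.7%, 55.1%)


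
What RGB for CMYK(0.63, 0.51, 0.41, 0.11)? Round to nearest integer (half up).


R = 255 × (1-C) × (1-K) = 255 × 0.37 × 0.89 = 83.9715 → 84
G = 255 × (1-M) × (1-K) = 255 × 0.49 × 0.89 = 111.2055 → 111
B = 255 × (1-Y) × (1-K) = 255 × 0.59 × 0.89 = 133.9005 → 134
= RGB(84, 111, 134)


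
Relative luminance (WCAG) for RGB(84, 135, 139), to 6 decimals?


Linearize each channel (sRGB transfer function): c = v/255; c_lin = c/12.92 if c ≤ 0.04045, else ((c+0.055)/1.055)^2.4
  R: 84/255 ≈ 0.329412 > 0.04045 → ((0.329412+0.055)/1.055)^2.4 ≈ 0.088656
  G: 135/255 ≈ 0.529412 > 0.04045 → ((0.529412+0.055)/1.055)^2.4 ≈ 0.242281
  B: 139/255 ≈ 0.545098 > 0.04045 → ((0.545098+0.055)/1.055)^2.4 ≈ 0.258183
R_lin = 0.088656, G_lin = 0.242281, B_lin = 0.258183
L = 0.2126×R + 0.7152×G + 0.0722×B
L = 0.2126×0.088656 + 0.7152×0.242281 + 0.0722×0.258183
L ≈ 0.210768


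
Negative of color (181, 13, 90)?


Invert: (255-R, 255-G, 255-B)
R: 255-181 = 74
G: 255-13 = 242
B: 255-90 = 165
= RGB(74, 242, 165)


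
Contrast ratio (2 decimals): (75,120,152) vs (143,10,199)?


Linearize each sRGB channel c=v/255: c/12.92 if c ≤ 0.04045 else ((c+0.055)/1.055)^2.4
L = 0.2126×R_lin + 0.7152×G_lin + 0.0722×B_lin
Color 1 (75,120,152):
  R=75: 75/255≈0.2941 > 0.04045 → ((0.2941+0.055)/1.055)^2.4 ≈ 0.07036
  G=120: 120/255≈0.4706 > 0.04045 → ((0.4706+0.055)/1.055)^2.4 ≈ 0.18782
  B=152: 152/255≈0.5961 > 0.04045 → ((0.5961+0.055)/1.055)^2.4 ≈ 0.31399
  L1 = 0.2126×0.07036 + 0.7152×0.18782 + 0.0722×0.31399 ≈ 0.17196
Color 2 (143,10,199):
  R=143: 143/255≈0.5608 > 0.04045 → ((0.5608+0.055)/1.055)^2.4 ≈ 0.27468
  G=10: 10/255≈0.0392 ≤ 0.04045 → 0.0392/12.92 ≈ 0.00304
  B=199: 199/255≈0.7804 > 0.04045 → ((0.7804+0.055)/1.055)^2.4 ≈ 0.57112
  L2 = 0.2126×0.27468 + 0.7152×0.00304 + 0.0722×0.57112 ≈ 0.10180
Lighter = 0.17196, Darker = 0.10180
Ratio = (L_lighter + 0.05) / (L_darker + 0.05)
Ratio = (0.17196 + 0.05) / (0.10180 + 0.05) = 0.22196 / 0.15180 ≈ 1.4622
Ratio ≈ 1.46:1


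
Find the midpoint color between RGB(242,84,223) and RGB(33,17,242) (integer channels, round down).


Midpoint: each channel = ⌊(C₁+C₂)/2⌋
R: ⌊(242+33)/2⌋ = 137
G: ⌊(84+17)/2⌋ = 50
B: ⌊(223+242)/2⌋ = 232
= RGB(137, 50, 232)


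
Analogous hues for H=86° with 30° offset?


Base hue: 86°
Left analog: (86 - 30) mod 360 = 56°
Right analog: (86 + 30) mod 360 = 116°
Analogous hues = 56° and 116°


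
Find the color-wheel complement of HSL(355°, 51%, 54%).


Complement = opposite side of color wheel = hue + 180°
H' = (355 + 180) mod 360 = 175°
S and L unchanged.
= HSL(175°, 51%, 54%)


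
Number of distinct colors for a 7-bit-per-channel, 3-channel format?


Total bits = 7 bits/channel × 3 channels = 21 bits
Distinct colors = 2^21
= 2,097,152 colors


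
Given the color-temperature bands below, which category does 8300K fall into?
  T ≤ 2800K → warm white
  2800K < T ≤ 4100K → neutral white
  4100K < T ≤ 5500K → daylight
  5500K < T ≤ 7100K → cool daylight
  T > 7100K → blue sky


Temperature: 8300K
8300K > 7100K → blue sky
Classification: blue sky


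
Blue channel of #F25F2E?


Color: #F25F2E
R = F2 = 242
G = 5F = 95
B = 2E = 46
Blue = 46


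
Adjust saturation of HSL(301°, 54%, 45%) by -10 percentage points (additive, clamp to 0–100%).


Original S = 54%
Adjustment = -10 percentage points
New S = 54 + (-10) = 44
Clamp to [0, 100] → 44
= HSL(301°, 44%, 45%)


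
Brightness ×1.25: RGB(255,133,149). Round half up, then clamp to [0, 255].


Multiply each channel by 1.25, round half up, clamp to [0, 255]
R: 255×1.25 = 318.75 → round → 319 → clamp → 255
G: 133×1.25 = 166.25 → round → 166
B: 149×1.25 = 186.25 → round → 186
= RGB(255, 166, 186)


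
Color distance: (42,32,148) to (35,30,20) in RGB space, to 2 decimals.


d = √[(R₁-R₂)² + (G₁-G₂)² + (B₁-B₂)²]
d = √[(42-35)² + (32-30)² + (148-20)²]
d = √[49 + 4 + 16384]
d = √16437
d ≈ 128.21


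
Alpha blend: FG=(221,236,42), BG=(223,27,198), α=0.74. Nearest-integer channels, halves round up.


C = α×F + (1-α)×B, with 1-α = 0.26
R: 0.74×221 + 0.26×223 = 163.54 + 57.98 = 221.52 → 222
G: 0.74×236 + 0.26×27 = 174.64 + 7.02 = 181.66 → 182
B: 0.74×42 + 0.26×198 = 31.08 + 51.48 = 82.56 → 83
= RGB(222, 182, 83)


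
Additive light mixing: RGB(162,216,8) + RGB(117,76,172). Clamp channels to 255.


Additive: each channel = min(255, C₁+C₂)
R: 162+117 = 279 → 255
G: 216+76 = 292 → 255
B: 8+172 = 180 → 180
= RGB(255, 255, 180)


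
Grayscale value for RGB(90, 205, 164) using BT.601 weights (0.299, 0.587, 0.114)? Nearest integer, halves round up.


Gray = 0.299×R + 0.587×G + 0.114×B
Gray = 0.299×90 + 0.587×205 + 0.114×164
Gray = 26.910 + 120.335 + 18.696
Gray = 165.941 → round half up → 166
Gray = 166


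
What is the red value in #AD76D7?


Color: #AD76D7
R = AD = 173
G = 76 = 118
B = D7 = 215
Red = 173


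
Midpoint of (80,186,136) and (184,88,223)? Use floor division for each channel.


Midpoint: each channel = ⌊(C₁+C₂)/2⌋
R: ⌊(80+184)/2⌋ = 132
G: ⌊(186+88)/2⌋ = 137
B: ⌊(136+223)/2⌋ = 179
= RGB(132, 137, 179)


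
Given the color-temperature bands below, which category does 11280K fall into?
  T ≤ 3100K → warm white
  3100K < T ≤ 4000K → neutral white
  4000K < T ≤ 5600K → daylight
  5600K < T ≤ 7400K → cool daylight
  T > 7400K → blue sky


Temperature: 11280K
11280K > 7400K → blue sky
Classification: blue sky


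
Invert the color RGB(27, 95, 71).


Invert: (255-R, 255-G, 255-B)
R: 255-27 = 228
G: 255-95 = 160
B: 255-71 = 184
= RGB(228, 160, 184)


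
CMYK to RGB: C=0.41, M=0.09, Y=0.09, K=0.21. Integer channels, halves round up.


R = 255 × (1-C) × (1-K) = 255 × 0.59 × 0.79 = 118.8555 → 119
G = 255 × (1-M) × (1-K) = 255 × 0.91 × 0.79 = 183.3195 → 183
B = 255 × (1-Y) × (1-K) = 255 × 0.91 × 0.79 = 183.3195 → 183
= RGB(119, 183, 183)


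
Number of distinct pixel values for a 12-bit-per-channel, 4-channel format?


Total bits = 12 bits/channel × 4 channels = 48 bits
Distinct pixel values = 2^48
= 281,474,976,710,656 pixel values


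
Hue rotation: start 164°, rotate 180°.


New hue = (H + rotation) mod 360
New hue = (164 + 180) mod 360
= 344 mod 360
= 344°


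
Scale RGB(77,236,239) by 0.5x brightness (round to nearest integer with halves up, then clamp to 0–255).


Multiply each channel by 0.5, round half up, clamp to [0, 255]
R: 77×0.5 = 38.5 → round → 39
G: 236×0.5 = 118
B: 239×0.5 = 119.5 → round → 120
= RGB(39, 118, 120)


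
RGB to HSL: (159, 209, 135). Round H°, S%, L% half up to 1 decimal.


Normalize: R'=159/255≈0.6235, G'=209/255≈0.8196, B'=135/255≈0.5294
Max=209/255, Min=135/255, Δ=Max-Min=74/255
L = (Max+Min)/2 = (209+135)/510 = 344/510 = 0.67450… → L = 67.5%
L > 0.5 → S = Δ/(2-Max-Min) = 74/(510-209-135) = 74/166 = 0.44578… → S = 44.6%
(the 1/255 factors cancel in S and H, so raw channel differences can be used)
Max is G' → H = 60 × ((B-R)/Δ + 2) = 60 × ((135-159)/74 + 2)
  -24/74 + 2 = -0.3243… + 2 = 1.6756…
  H = 60 × 1.6756… = 100.540…° → H = 100.5°
= HSL(100.5°, 44.6%, 67.5%)


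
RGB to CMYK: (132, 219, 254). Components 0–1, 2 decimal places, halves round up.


R'=132/255≈0.5176, G'=219/255≈0.8588, B'=254/255≈0.9961
K = 1 - max(R',G',B') = 1 - 254/255 = 1/255 = 0.00392… → 0.00
(1-R'-K)/(1-K) simplifies to (max-R)/max with max = 254:
C = (254-132)/254 = 122/254 = 0.48031… → 0.48
M = (254-219)/254 = 35/254 = 0.13779… → 0.14
Y = (254-254)/254 = 0/254 = 0 → 0.00
= CMYK(0.48, 0.14, 0.00, 0.00)


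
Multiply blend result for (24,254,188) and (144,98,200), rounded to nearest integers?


Multiply: C = A×B/255, rounded to nearest integer
R: 24×144/255 = 3456/255 ≈ 13.553 → 14
G: 254×98/255 = 24892/255 ≈ 97.616 → 98
B: 188×200/255 = 37600/255 ≈ 147.451 → 147
= RGB(14, 98, 147)


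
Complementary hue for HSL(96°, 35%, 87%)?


Complement = opposite side of color wheel = hue + 180°
H' = (96 + 180) mod 360 = 276°
S and L unchanged.
= HSL(276°, 35%, 87%)


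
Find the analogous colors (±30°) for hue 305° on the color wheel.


Base hue: 305°
Left analog: (305 - 30) mod 360 = 275°
Right analog: (305 + 30) mod 360 = 335°
Analogous hues = 275° and 335°


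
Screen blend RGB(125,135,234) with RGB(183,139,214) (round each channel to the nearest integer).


Screen: C = 255 - (255-A)×(255-B)/255, rounded to nearest integer
R: 255 - (255-125)×(255-183)/255 = 255 - 9360/255 ≈ 255 - 36.706 = 218.294 → 218
G: 255 - (255-135)×(255-139)/255 = 255 - 13920/255 ≈ 255 - 54.588 = 200.412 → 200
B: 255 - (255-234)×(255-214)/255 = 255 - 861/255 ≈ 255 - 3.376 = 251.624 → 252
= RGB(218, 200, 252)


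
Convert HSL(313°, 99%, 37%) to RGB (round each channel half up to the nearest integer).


H=313°, S=0.99, L=0.37
C = (1-|2L-1|)×S = (1-|-0.26|)×0.99 = 0.7326
H' = H/60 = 313/60 ≈ 5.2167; X = C×(1-|H' mod 2 - 1|) = 0.57387
m = L - C/2 = 0.37 - 0.3663 = 0.0037
Sector ⌊H'⌋ = 5 → (R',G',B') = (0.7326, 0.0, 0.57387)
RGB = ((R'+m)×255, (G'+m)×255, (B'+m)×255) = (187.7565, 0.9435, 147.28035)
Round half up → RGB(188, 1, 147)


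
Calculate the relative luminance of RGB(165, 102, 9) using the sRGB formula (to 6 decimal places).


Linearize each channel (sRGB transfer function): c = v/255; c_lin = c/12.92 if c ≤ 0.04045, else ((c+0.055)/1.055)^2.4
  R: 165/255 ≈ 0.647059 > 0.04045 → ((0.647059+0.055)/1.055)^2.4 ≈ 0.376262
  G: 102/255 ≈ 0.400000 > 0.04045 → ((0.400000+0.055)/1.055)^2.4 ≈ 0.132868
  B: 9/255 ≈ 0.035294 ≤ 0.04045 → 0.035294/12.92 ≈ 0.002732
R_lin = 0.376262, G_lin = 0.132868, B_lin = 0.002732
L = 0.2126×R + 0.7152×G + 0.0722×B
L = 0.2126×0.376262 + 0.7152×0.132868 + 0.0722×0.002732
L ≈ 0.175218


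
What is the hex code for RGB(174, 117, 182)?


R = 174 → AE (hex)
G = 117 → 75 (hex)
B = 182 → B6 (hex)
Hex = #AE75B6


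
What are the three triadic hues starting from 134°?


Triadic: equally spaced at 120° intervals
H1 = 134°
H2 = (134 + 120) mod 360 = 254°
H3 = (134 + 240) mod 360 = 14°
Triadic = 134°, 254°, 14°


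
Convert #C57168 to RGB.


C5 → 197 (R)
71 → 113 (G)
68 → 104 (B)
= RGB(197, 113, 104)


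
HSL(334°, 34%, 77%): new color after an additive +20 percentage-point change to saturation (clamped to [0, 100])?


Original S = 34%
Adjustment = +20 percentage points
New S = 34 + (20) = 54
Clamp to [0, 100] → 54
= HSL(334°, 54%, 77%)


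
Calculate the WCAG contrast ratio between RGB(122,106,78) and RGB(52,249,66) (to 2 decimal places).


Linearize each sRGB channel c=v/255: c/12.92 if c ≤ 0.04045 else ((c+0.055)/1.055)^2.4
L = 0.2126×R_lin + 0.7152×G_lin + 0.0722×B_lin
Color 1 (122,106,78):
  R=122: 122/255≈0.4784 > 0.04045 → ((0.4784+0.055)/1.055)^2.4 ≈ 0.19462
  G=106: 106/255≈0.4157 > 0.04045 → ((0.4157+0.055)/1.055)^2.4 ≈ 0.14413
  B=78: 78/255≈0.3059 > 0.04045 → ((0.3059+0.055)/1.055)^2.4 ≈ 0.07619
  L1 = 0.2126×0.19462 + 0.7152×0.14413 + 0.0722×0.07619 ≈ 0.14996
Color 2 (52,249,66):
  R=52: 52/255≈0.2039 > 0.04045 → ((0.2039+0.055)/1.055)^2.4 ≈ 0.03434
  G=249: 249/255≈0.9765 > 0.04045 → ((0.9765+0.055)/1.055)^2.4 ≈ 0.94731
  B=66: 66/255≈0.2588 > 0.04045 → ((0.2588+0.055)/1.055)^2.4 ≈ 0.05448
  L2 = 0.2126×0.03434 + 0.7152×0.94731 + 0.0722×0.05448 ≈ 0.68875
Lighter = 0.68875, Darker = 0.14996
Ratio = (L_lighter + 0.05) / (L_darker + 0.05)
Ratio = (0.68875 + 0.05) / (0.14996 + 0.05) = 0.73875 / 0.19996 ≈ 3.6945
Ratio ≈ 3.69:1


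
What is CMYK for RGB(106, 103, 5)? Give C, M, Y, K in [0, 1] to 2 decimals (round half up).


R'=106/255≈0.4157, G'=103/255≈0.4039, B'=5/255≈0.0196
K = 1 - max(R',G',B') = 1 - 106/255 = 149/255 = 0.58431… → 0.58
(1-R'-K)/(1-K) simplifies to (max-R)/max with max = 106:
C = (106-106)/106 = 0/106 = 0 → 0.00
M = (106-103)/106 = 3/106 = 0.02830… → 0.03
Y = (106-5)/106 = 101/106 = 0.95283… → 0.95
= CMYK(0.00, 0.03, 0.95, 0.58)


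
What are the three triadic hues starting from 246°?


Triadic: equally spaced at 120° intervals
H1 = 246°
H2 = (246 + 120) mod 360 = 6°
H3 = (246 + 240) mod 360 = 126°
Triadic = 246°, 6°, 126°


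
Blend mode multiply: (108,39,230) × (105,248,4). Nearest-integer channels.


Multiply: C = A×B/255, rounded to nearest integer
R: 108×105/255 = 11340/255 ≈ 44.471 → 44
G: 39×248/255 = 9672/255 ≈ 37.929 → 38
B: 230×4/255 = 920/255 ≈ 3.608 → 4
= RGB(44, 38, 4)


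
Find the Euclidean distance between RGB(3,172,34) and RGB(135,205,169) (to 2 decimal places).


d = √[(R₁-R₂)² + (G₁-G₂)² + (B₁-B₂)²]
d = √[(3-135)² + (172-205)² + (34-169)²]
d = √[17424 + 1089 + 18225]
d = √36738
d ≈ 191.67


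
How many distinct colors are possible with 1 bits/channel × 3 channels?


Total bits = 1 bits/channel × 3 channels = 3 bits
Distinct colors = 2^3
= 8 colors


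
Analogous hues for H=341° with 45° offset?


Base hue: 341°
Left analog: (341 - 45) mod 360 = 296°
Right analog: (341 + 45) mod 360 = 26°
Analogous hues = 296° and 26°


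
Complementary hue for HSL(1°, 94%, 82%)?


Complement = opposite side of color wheel = hue + 180°
H' = (1 + 180) mod 360 = 181°
S and L unchanged.
= HSL(181°, 94%, 82%)


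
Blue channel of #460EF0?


Color: #460EF0
R = 46 = 70
G = 0E = 14
B = F0 = 240
Blue = 240


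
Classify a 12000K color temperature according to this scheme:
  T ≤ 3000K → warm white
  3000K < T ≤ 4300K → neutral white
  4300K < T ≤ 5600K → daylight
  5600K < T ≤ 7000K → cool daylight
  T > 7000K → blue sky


Temperature: 12000K
12000K > 7000K → blue sky
Classification: blue sky


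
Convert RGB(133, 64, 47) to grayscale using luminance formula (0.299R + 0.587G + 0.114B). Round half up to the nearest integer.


Gray = 0.299×R + 0.587×G + 0.114×B
Gray = 0.299×133 + 0.587×64 + 0.114×47
Gray = 39.767 + 37.568 + 5.358
Gray = 82.693 → round half up → 83
Gray = 83


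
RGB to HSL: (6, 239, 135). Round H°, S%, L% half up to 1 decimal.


Normalize: R'=6/255≈0.0235, G'=239/255≈0.9373, B'=135/255≈0.5294
Max=239/255, Min=6/255, Δ=Max-Min=233/255
L = (Max+Min)/2 = (239+6)/510 = 245/510 = 0.48039… → L = 48.0%
L ≤ 0.5 → S = Δ/(Max+Min) = 233/(239+6) = 233/245 = 0.95102… → S = 95.1%
(the 1/255 factors cancel in S and H, so raw channel differences can be used)
Max is G' → H = 60 × ((B-R)/Δ + 2) = 60 × ((135-6)/233 + 2)
  129/233 + 2 = 0.5536… + 2 = 2.5536…
  H = 60 × 2.5536… = 153.218…° → H = 153.2°
= HSL(153.2°, 95.1%, 48.0%)


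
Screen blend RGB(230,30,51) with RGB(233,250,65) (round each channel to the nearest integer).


Screen: C = 255 - (255-A)×(255-B)/255, rounded to nearest integer
R: 255 - (255-230)×(255-233)/255 = 255 - 550/255 ≈ 255 - 2.157 = 252.843 → 253
G: 255 - (255-30)×(255-250)/255 = 255 - 1125/255 ≈ 255 - 4.412 = 250.588 → 251
B: 255 - (255-51)×(255-65)/255 = 255 - 38760/255 ≈ 255 - 152.000 = 103.000 → 103
= RGB(253, 251, 103)


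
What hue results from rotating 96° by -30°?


New hue = (H + rotation) mod 360
New hue = (96 -30) mod 360
= 66 mod 360
= 66°


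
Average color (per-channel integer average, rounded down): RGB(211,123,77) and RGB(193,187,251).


Midpoint: each channel = ⌊(C₁+C₂)/2⌋
R: ⌊(211+193)/2⌋ = 202
G: ⌊(123+187)/2⌋ = 155
B: ⌊(77+251)/2⌋ = 164
= RGB(202, 155, 164)


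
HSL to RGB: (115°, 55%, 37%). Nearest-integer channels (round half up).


H=115°, S=0.55, L=0.37
C = (1-|2L-1|)×S = (1-|-0.26|)×0.55 = 0.407
H' = H/60 = 115/60 ≈ 1.9167; X = C×(1-|H' mod 2 - 1|) ≈ 0.0339
m = L - C/2 = 0.37 - 0.2035 = 0.1665
Sector ⌊H'⌋ = 1 → (R',G',B') = (≈0.0339, 0.407, 0.0)
RGB = ((R'+m)×255, (G'+m)×255, (B'+m)×255) = (51.10625, 146.2425, 42.4575)
Round half up → RGB(51, 146, 42)


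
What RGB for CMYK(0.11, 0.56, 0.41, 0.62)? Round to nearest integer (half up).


R = 255 × (1-C) × (1-K) = 255 × 0.89 × 0.38 = 86.241 → 86
G = 255 × (1-M) × (1-K) = 255 × 0.44 × 0.38 = 42.636 → 43
B = 255 × (1-Y) × (1-K) = 255 × 0.59 × 0.38 = 57.171 → 57
= RGB(86, 43, 57)


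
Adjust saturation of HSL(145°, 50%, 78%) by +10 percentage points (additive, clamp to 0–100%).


Original S = 50%
Adjustment = +10 percentage points
New S = 50 + (10) = 60
Clamp to [0, 100] → 60
= HSL(145°, 60%, 78%)


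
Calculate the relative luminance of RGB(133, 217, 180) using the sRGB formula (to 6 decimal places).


Linearize each channel (sRGB transfer function): c = v/255; c_lin = c/12.92 if c ≤ 0.04045, else ((c+0.055)/1.055)^2.4
  R: 133/255 ≈ 0.521569 > 0.04045 → ((0.521569+0.055)/1.055)^2.4 ≈ 0.234551
  G: 217/255 ≈ 0.850980 > 0.04045 → ((0.850980+0.055)/1.055)^2.4 ≈ 0.693872
  B: 180/255 ≈ 0.705882 > 0.04045 → ((0.705882+0.055)/1.055)^2.4 ≈ 0.456411
R_lin = 0.234551, G_lin = 0.693872, B_lin = 0.456411
L = 0.2126×R + 0.7152×G + 0.0722×B
L = 0.2126×0.234551 + 0.7152×0.693872 + 0.0722×0.456411
L ≈ 0.579075


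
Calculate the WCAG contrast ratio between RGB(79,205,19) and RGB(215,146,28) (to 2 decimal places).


Linearize each sRGB channel c=v/255: c/12.92 if c ≤ 0.04045 else ((c+0.055)/1.055)^2.4
L = 0.2126×R_lin + 0.7152×G_lin + 0.0722×B_lin
Color 1 (79,205,19):
  R=79: 79/255≈0.3098 > 0.04045 → ((0.3098+0.055)/1.055)^2.4 ≈ 0.07819
  G=205: 205/255≈0.8039 > 0.04045 → ((0.8039+0.055)/1.055)^2.4 ≈ 0.61050
  B=19: 19/255≈0.0745 > 0.04045 → ((0.0745+0.055)/1.055)^2.4 ≈ 0.00651
  L1 = 0.2126×0.07819 + 0.7152×0.61050 + 0.0722×0.00651 ≈ 0.45372
Color 2 (215,146,28):
  R=215: 215/255≈0.8431 > 0.04045 → ((0.8431+0.055)/1.055)^2.4 ≈ 0.67954
  G=146: 146/255≈0.5725 > 0.04045 → ((0.5725+0.055)/1.055)^2.4 ≈ 0.28744
  B=28: 28/255≈0.1098 > 0.04045 → ((0.1098+0.055)/1.055)^2.4 ≈ 0.01161
  L2 = 0.2126×0.67954 + 0.7152×0.28744 + 0.0722×0.01161 ≈ 0.35089
Lighter = 0.45372, Darker = 0.35089
Ratio = (L_lighter + 0.05) / (L_darker + 0.05)
Ratio = (0.45372 + 0.05) / (0.35089 + 0.05) = 0.50372 / 0.40089 ≈ 1.2565
Ratio ≈ 1.26:1


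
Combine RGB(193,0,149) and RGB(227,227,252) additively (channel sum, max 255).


Additive: each channel = min(255, C₁+C₂)
R: 193+227 = 420 → 255
G: 0+227 = 227 → 227
B: 149+252 = 401 → 255
= RGB(255, 227, 255)


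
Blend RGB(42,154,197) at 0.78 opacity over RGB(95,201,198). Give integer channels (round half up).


C = α×F + (1-α)×B, with 1-α = 0.22
R: 0.78×42 + 0.22×95 = 32.76 + 20.90 = 53.66 → 54
G: 0.78×154 + 0.22×201 = 120.12 + 44.22 = 164.34 → 164
B: 0.78×197 + 0.22×198 = 153.66 + 43.56 = 197.22 → 197
= RGB(54, 164, 197)


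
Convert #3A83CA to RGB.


3A → 58 (R)
83 → 131 (G)
CA → 202 (B)
= RGB(58, 131, 202)


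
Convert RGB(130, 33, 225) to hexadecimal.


R = 130 → 82 (hex)
G = 33 → 21 (hex)
B = 225 → E1 (hex)
Hex = #8221E1


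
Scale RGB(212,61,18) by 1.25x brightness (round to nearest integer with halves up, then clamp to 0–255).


Multiply each channel by 1.25, round half up, clamp to [0, 255]
R: 212×1.25 = 265 → clamp → 255
G: 61×1.25 = 76.25 → round → 76
B: 18×1.25 = 22.5 → round → 23
= RGB(255, 76, 23)


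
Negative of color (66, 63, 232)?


Invert: (255-R, 255-G, 255-B)
R: 255-66 = 189
G: 255-63 = 192
B: 255-232 = 23
= RGB(189, 192, 23)


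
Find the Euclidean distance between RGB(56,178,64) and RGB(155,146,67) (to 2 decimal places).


d = √[(R₁-R₂)² + (G₁-G₂)² + (B₁-B₂)²]
d = √[(56-155)² + (178-146)² + (64-67)²]
d = √[9801 + 1024 + 9]
d = √10834
d ≈ 104.09


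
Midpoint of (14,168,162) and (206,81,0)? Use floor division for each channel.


Midpoint: each channel = ⌊(C₁+C₂)/2⌋
R: ⌊(14+206)/2⌋ = 110
G: ⌊(168+81)/2⌋ = 124
B: ⌊(162+0)/2⌋ = 81
= RGB(110, 124, 81)


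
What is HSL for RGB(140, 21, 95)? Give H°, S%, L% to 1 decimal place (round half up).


Normalize: R'=140/255≈0.5490, G'=21/255≈0.0824, B'=95/255≈0.3725
Max=140/255, Min=21/255, Δ=Max-Min=119/255
L = (Max+Min)/2 = (140+21)/510 = 161/510 = 0.31568… → L = 31.6%
L ≤ 0.5 → S = Δ/(Max+Min) = 119/(140+21) = 119/161 = 0.73913… → S = 73.9%
(the 1/255 factors cancel in S and H, so raw channel differences can be used)
Max is R' → H = 60 × (((G-B)/Δ) mod 6) = 60 × (((21-95)/119) mod 6)
  (-74)/119 = -0.6218…; negative, so add 6 → 5.3781…
  H = 60 × 5.3781… = 322.689…° → H = 322.7°
= HSL(322.7°, 73.9%, 31.6%)


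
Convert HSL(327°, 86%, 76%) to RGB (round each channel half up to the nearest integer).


H=327°, S=0.86, L=0.76
C = (1-|2L-1|)×S = (1-|0.52|)×0.86 = 0.4128
H' = H/60 = 327/60 ≈ 5.4500; X = C×(1-|H' mod 2 - 1|) = 0.22704
m = L - C/2 = 0.76 - 0.2064 = 0.5536
Sector ⌊H'⌋ = 5 → (R',G',B') = (0.4128, 0.0, 0.22704)
RGB = ((R'+m)×255, (G'+m)×255, (B'+m)×255) = (246.432, 141.168, 199.0632)
Round half up → RGB(246, 141, 199)


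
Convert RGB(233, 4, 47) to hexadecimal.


R = 233 → E9 (hex)
G = 4 → 04 (hex)
B = 47 → 2F (hex)
Hex = #E9042F


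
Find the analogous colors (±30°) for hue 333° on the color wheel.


Base hue: 333°
Left analog: (333 - 30) mod 360 = 303°
Right analog: (333 + 30) mod 360 = 3°
Analogous hues = 303° and 3°


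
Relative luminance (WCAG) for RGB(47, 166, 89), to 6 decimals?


Linearize each channel (sRGB transfer function): c = v/255; c_lin = c/12.92 if c ≤ 0.04045, else ((c+0.055)/1.055)^2.4
  R: 47/255 ≈ 0.184314 > 0.04045 → ((0.184314+0.055)/1.055)^2.4 ≈ 0.028426
  G: 166/255 ≈ 0.650980 > 0.04045 → ((0.650980+0.055)/1.055)^2.4 ≈ 0.381326
  B: 89/255 ≈ 0.349020 > 0.04045 → ((0.349020+0.055)/1.055)^2.4 ≈ 0.099899
R_lin = 0.028426, G_lin = 0.381326, B_lin = 0.099899
L = 0.2126×R + 0.7152×G + 0.0722×B
L = 0.2126×0.028426 + 0.7152×0.381326 + 0.0722×0.099899
L ≈ 0.285980


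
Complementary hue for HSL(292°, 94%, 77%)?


Complement = opposite side of color wheel = hue + 180°
H' = (292 + 180) mod 360 = 112°
S and L unchanged.
= HSL(112°, 94%, 77%)


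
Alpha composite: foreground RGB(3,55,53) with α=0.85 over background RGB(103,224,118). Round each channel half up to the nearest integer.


C = α×F + (1-α)×B, with 1-α = 0.15
R: 0.85×3 + 0.15×103 = 2.55 + 15.45 = 18.00 → 18
G: 0.85×55 + 0.15×224 = 46.75 + 33.60 = 80.35 → 80
B: 0.85×53 + 0.15×118 = 45.05 + 17.70 = 62.75 → 63
= RGB(18, 80, 63)


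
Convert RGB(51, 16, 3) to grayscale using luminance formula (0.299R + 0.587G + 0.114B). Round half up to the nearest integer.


Gray = 0.299×R + 0.587×G + 0.114×B
Gray = 0.299×51 + 0.587×16 + 0.114×3
Gray = 15.249 + 9.392 + 0.342
Gray = 24.983 → round half up → 25
Gray = 25


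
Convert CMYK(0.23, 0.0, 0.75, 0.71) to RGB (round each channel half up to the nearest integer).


R = 255 × (1-C) × (1-K) = 255 × 0.77 × 0.29 = 56.9415 → 57
G = 255 × (1-M) × (1-K) = 255 × 1.00 × 0.29 = 73.95 → 74
B = 255 × (1-Y) × (1-K) = 255 × 0.25 × 0.29 = 18.4875 → 18
= RGB(57, 74, 18)


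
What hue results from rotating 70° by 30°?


New hue = (H + rotation) mod 360
New hue = (70 + 30) mod 360
= 100 mod 360
= 100°


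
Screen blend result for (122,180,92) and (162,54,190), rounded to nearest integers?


Screen: C = 255 - (255-A)×(255-B)/255, rounded to nearest integer
R: 255 - (255-122)×(255-162)/255 = 255 - 12369/255 ≈ 255 - 48.506 = 206.494 → 206
G: 255 - (255-180)×(255-54)/255 = 255 - 15075/255 ≈ 255 - 59.118 = 195.882 → 196
B: 255 - (255-92)×(255-190)/255 = 255 - 10595/255 ≈ 255 - 41.549 = 213.451 → 213
= RGB(206, 196, 213)


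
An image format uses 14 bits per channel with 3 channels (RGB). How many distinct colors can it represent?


Total bits = 14 bits/channel × 3 channels = 42 bits
Distinct colors = 2^42
= 4,398,046,511,104 colors


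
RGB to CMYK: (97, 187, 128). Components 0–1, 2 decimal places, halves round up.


R'=97/255≈0.3804, G'=187/255≈0.7333, B'=128/255≈0.5020
K = 1 - max(R',G',B') = 1 - 187/255 = 68/255 = 0.26666… → 0.27
(1-R'-K)/(1-K) simplifies to (max-R)/max with max = 187:
C = (187-97)/187 = 90/187 = 0.48128… → 0.48
M = (187-187)/187 = 0/187 = 0 → 0.00
Y = (187-128)/187 = 59/187 = 0.31550… → 0.32
= CMYK(0.48, 0.00, 0.32, 0.27)


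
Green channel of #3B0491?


Color: #3B0491
R = 3B = 59
G = 04 = 4
B = 91 = 145
Green = 4


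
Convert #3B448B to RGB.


3B → 59 (R)
44 → 68 (G)
8B → 139 (B)
= RGB(59, 68, 139)


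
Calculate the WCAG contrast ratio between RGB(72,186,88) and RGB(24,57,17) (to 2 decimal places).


Linearize each sRGB channel c=v/255: c/12.92 if c ≤ 0.04045 else ((c+0.055)/1.055)^2.4
L = 0.2126×R_lin + 0.7152×G_lin + 0.0722×B_lin
Color 1 (72,186,88):
  R=72: 72/255≈0.2824 > 0.04045 → ((0.2824+0.055)/1.055)^2.4 ≈ 0.06480
  G=186: 186/255≈0.7294 > 0.04045 → ((0.7294+0.055)/1.055)^2.4 ≈ 0.49102
  B=88: 88/255≈0.3451 > 0.04045 → ((0.3451+0.055)/1.055)^2.4 ≈ 0.09759
  L1 = 0.2126×0.06480 + 0.7152×0.49102 + 0.0722×0.09759 ≈ 0.37200
Color 2 (24,57,17):
  R=24: 24/255≈0.0941 > 0.04045 → ((0.0941+0.055)/1.055)^2.4 ≈ 0.00913
  G=57: 57/255≈0.2235 > 0.04045 → ((0.2235+0.055)/1.055)^2.4 ≈ 0.04092
  B=17: 17/255≈0.0667 > 0.04045 → ((0.0667+0.055)/1.055)^2.4 ≈ 0.00561
  L2 = 0.2126×0.00913 + 0.7152×0.04092 + 0.0722×0.00561 ≈ 0.03161
Lighter = 0.37200, Darker = 0.03161
Ratio = (L_lighter + 0.05) / (L_darker + 0.05)
Ratio = (0.37200 + 0.05) / (0.03161 + 0.05) = 0.42200 / 0.08161 ≈ 5.1710
Ratio ≈ 5.17:1


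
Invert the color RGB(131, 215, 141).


Invert: (255-R, 255-G, 255-B)
R: 255-131 = 124
G: 255-215 = 40
B: 255-141 = 114
= RGB(124, 40, 114)


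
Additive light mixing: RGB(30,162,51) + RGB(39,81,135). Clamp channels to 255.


Additive: each channel = min(255, C₁+C₂)
R: 30+39 = 69 → 69
G: 162+81 = 243 → 243
B: 51+135 = 186 → 186
= RGB(69, 243, 186)


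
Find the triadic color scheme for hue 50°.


Triadic: equally spaced at 120° intervals
H1 = 50°
H2 = (50 + 120) mod 360 = 170°
H3 = (50 + 240) mod 360 = 290°
Triadic = 50°, 170°, 290°


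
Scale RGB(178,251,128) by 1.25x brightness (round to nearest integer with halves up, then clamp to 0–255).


Multiply each channel by 1.25, round half up, clamp to [0, 255]
R: 178×1.25 = 222.5 → round → 223
G: 251×1.25 = 313.75 → round → 314 → clamp → 255
B: 128×1.25 = 160
= RGB(223, 255, 160)


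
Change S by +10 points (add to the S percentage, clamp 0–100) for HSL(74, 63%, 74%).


Original S = 63%
Adjustment = +10 percentage points
New S = 63 + (10) = 73
Clamp to [0, 100] → 73
= HSL(74°, 73%, 74%)


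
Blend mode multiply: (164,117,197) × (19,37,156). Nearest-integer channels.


Multiply: C = A×B/255, rounded to nearest integer
R: 164×19/255 = 3116/255 ≈ 12.220 → 12
G: 117×37/255 = 4329/255 ≈ 16.976 → 17
B: 197×156/255 = 30732/255 ≈ 120.518 → 121
= RGB(12, 17, 121)


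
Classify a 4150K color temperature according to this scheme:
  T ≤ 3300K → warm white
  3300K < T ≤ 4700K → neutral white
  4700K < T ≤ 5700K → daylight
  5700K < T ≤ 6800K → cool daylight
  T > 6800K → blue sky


Temperature: 4150K
3300K < 4150K ≤ 4700K → neutral white
Classification: neutral white


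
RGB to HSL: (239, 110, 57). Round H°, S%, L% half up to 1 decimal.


Normalize: R'=239/255≈0.9373, G'=110/255≈0.4314, B'=57/255≈0.2235
Max=239/255, Min=57/255, Δ=Max-Min=182/255
L = (Max+Min)/2 = (239+57)/510 = 296/510 = 0.58039… → L = 58.0%
L > 0.5 → S = Δ/(2-Max-Min) = 182/(510-239-57) = 182/214 = 0.85046… → S = 85.0%
(the 1/255 factors cancel in S and H, so raw channel differences can be used)
Max is R' → H = 60 × (((G-B)/Δ) mod 6) = 60 × (((110-57)/182) mod 6)
  53/182 = 0.2912…
  H = 60 × 0.2912… = 17.472…° → H = 17.5°
= HSL(17.5°, 85.0%, 58.0%)


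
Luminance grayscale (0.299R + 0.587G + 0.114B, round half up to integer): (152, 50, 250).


Gray = 0.299×R + 0.587×G + 0.114×B
Gray = 0.299×152 + 0.587×50 + 0.114×250
Gray = 45.448 + 29.350 + 28.500
Gray = 103.298 → round half up → 103
Gray = 103


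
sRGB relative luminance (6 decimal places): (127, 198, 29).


Linearize each channel (sRGB transfer function): c = v/255; c_lin = c/12.92 if c ≤ 0.04045, else ((c+0.055)/1.055)^2.4
  R: 127/255 ≈ 0.498039 > 0.04045 → ((0.498039+0.055)/1.055)^2.4 ≈ 0.212231
  G: 198/255 ≈ 0.776471 > 0.04045 → ((0.776471+0.055)/1.055)^2.4 ≈ 0.564712
  B: 29/255 ≈ 0.113725 > 0.04045 → ((0.113725+0.055)/1.055)^2.4 ≈ 0.012286
R_lin = 0.212231, G_lin = 0.564712, B_lin = 0.012286
L = 0.2126×R + 0.7152×G + 0.0722×B
L = 0.2126×0.212231 + 0.7152×0.564712 + 0.0722×0.012286
L ≈ 0.449889


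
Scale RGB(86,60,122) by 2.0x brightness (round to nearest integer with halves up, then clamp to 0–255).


Multiply each channel by 2.0, round half up, clamp to [0, 255]
R: 86×2.0 = 172
G: 60×2.0 = 120
B: 122×2.0 = 244
= RGB(172, 120, 244)


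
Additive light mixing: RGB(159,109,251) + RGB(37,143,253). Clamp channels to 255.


Additive: each channel = min(255, C₁+C₂)
R: 159+37 = 196 → 196
G: 109+143 = 252 → 252
B: 251+253 = 504 → 255
= RGB(196, 252, 255)


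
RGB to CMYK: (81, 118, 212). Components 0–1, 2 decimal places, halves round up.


R'=81/255≈0.3176, G'=118/255≈0.4627, B'=212/255≈0.8314
K = 1 - max(R',G',B') = 1 - 212/255 = 43/255 = 0.16862… → 0.17
(1-R'-K)/(1-K) simplifies to (max-R)/max with max = 212:
C = (212-81)/212 = 131/212 = 0.61792… → 0.62
M = (212-118)/212 = 94/212 = 0.44339… → 0.44
Y = (212-212)/212 = 0/212 = 0 → 0.00
= CMYK(0.62, 0.44, 0.00, 0.17)


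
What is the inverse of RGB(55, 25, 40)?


Invert: (255-R, 255-G, 255-B)
R: 255-55 = 200
G: 255-25 = 230
B: 255-40 = 215
= RGB(200, 230, 215)


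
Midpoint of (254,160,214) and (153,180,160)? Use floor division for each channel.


Midpoint: each channel = ⌊(C₁+C₂)/2⌋
R: ⌊(254+153)/2⌋ = 203
G: ⌊(160+180)/2⌋ = 170
B: ⌊(214+160)/2⌋ = 187
= RGB(203, 170, 187)


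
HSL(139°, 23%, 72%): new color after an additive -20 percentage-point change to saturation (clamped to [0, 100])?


Original S = 23%
Adjustment = -20 percentage points
New S = 23 + (-20) = 3
Clamp to [0, 100] → 3
= HSL(139°, 3%, 72%)


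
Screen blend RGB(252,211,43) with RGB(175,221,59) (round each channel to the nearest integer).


Screen: C = 255 - (255-A)×(255-B)/255, rounded to nearest integer
R: 255 - (255-252)×(255-175)/255 = 255 - 240/255 ≈ 255 - 0.941 = 254.059 → 254
G: 255 - (255-211)×(255-221)/255 = 255 - 1496/255 ≈ 255 - 5.867 = 249.133 → 249
B: 255 - (255-43)×(255-59)/255 = 255 - 41552/255 ≈ 255 - 162.949 = 92.051 → 92
= RGB(254, 249, 92)


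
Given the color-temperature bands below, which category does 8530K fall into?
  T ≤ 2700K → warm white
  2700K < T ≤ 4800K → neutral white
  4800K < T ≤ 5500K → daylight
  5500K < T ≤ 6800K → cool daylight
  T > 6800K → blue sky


Temperature: 8530K
8530K > 6800K → blue sky
Classification: blue sky


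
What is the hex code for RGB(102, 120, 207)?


R = 102 → 66 (hex)
G = 120 → 78 (hex)
B = 207 → CF (hex)
Hex = #6678CF


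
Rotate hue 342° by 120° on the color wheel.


New hue = (H + rotation) mod 360
New hue = (342 + 120) mod 360
= 462 mod 360
= 102°
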